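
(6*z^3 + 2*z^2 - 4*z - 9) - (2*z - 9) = 6*z^3 + 2*z^2 - 6*z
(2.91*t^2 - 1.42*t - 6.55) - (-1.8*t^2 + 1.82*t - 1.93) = 4.71*t^2 - 3.24*t - 4.62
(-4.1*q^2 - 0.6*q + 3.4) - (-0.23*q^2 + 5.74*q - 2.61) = -3.87*q^2 - 6.34*q + 6.01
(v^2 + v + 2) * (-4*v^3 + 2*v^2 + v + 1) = -4*v^5 - 2*v^4 - 5*v^3 + 6*v^2 + 3*v + 2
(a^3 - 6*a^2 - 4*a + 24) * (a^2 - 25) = a^5 - 6*a^4 - 29*a^3 + 174*a^2 + 100*a - 600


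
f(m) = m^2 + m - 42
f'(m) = 2*m + 1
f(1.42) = -38.56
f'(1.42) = 3.84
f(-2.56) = -38.01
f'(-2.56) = -4.12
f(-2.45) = -38.45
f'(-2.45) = -3.90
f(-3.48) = -33.37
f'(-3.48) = -5.96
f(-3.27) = -34.58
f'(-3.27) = -5.54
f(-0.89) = -42.10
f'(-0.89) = -0.78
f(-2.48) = -38.33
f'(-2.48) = -3.96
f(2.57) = -32.83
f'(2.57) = 6.14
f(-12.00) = 90.00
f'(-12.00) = -23.00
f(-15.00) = 168.00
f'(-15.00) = -29.00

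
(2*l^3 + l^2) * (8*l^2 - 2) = 16*l^5 + 8*l^4 - 4*l^3 - 2*l^2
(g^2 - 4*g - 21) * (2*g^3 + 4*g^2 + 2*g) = 2*g^5 - 4*g^4 - 56*g^3 - 92*g^2 - 42*g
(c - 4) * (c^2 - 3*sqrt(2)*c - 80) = c^3 - 3*sqrt(2)*c^2 - 4*c^2 - 80*c + 12*sqrt(2)*c + 320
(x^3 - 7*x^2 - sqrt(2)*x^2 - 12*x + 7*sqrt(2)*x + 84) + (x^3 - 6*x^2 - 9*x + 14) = 2*x^3 - 13*x^2 - sqrt(2)*x^2 - 21*x + 7*sqrt(2)*x + 98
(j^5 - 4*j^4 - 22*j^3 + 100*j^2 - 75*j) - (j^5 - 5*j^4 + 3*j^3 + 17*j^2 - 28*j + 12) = j^4 - 25*j^3 + 83*j^2 - 47*j - 12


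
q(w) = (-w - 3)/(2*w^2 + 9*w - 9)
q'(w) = (-4*w - 9)*(-w - 3)/(2*w^2 + 9*w - 9)^2 - 1/(2*w^2 + 9*w - 9)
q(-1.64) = 0.07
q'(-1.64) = 0.06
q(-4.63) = -0.21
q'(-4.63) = 0.38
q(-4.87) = -0.35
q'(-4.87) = 0.86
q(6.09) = -0.08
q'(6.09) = 0.01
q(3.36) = -0.15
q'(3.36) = 0.05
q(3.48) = -0.14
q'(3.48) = 0.05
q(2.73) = -0.19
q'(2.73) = 0.09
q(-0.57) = 0.18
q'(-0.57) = 0.16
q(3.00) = -0.17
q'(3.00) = 0.07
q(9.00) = -0.05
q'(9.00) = 0.01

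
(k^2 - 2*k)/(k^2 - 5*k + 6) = k/(k - 3)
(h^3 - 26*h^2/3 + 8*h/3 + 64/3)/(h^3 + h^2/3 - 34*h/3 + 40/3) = (3*h^2 - 20*h - 32)/(3*h^2 + 7*h - 20)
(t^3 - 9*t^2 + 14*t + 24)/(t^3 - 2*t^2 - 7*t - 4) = (t - 6)/(t + 1)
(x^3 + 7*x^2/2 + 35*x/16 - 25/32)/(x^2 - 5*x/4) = (32*x^3 + 112*x^2 + 70*x - 25)/(8*x*(4*x - 5))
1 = 1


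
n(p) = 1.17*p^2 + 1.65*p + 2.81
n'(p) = 2.34*p + 1.65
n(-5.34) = 27.36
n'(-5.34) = -10.85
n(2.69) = 15.71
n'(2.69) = 7.94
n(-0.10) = 2.66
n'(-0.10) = 1.42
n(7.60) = 82.93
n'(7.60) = 19.43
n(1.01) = 5.67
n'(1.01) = 4.01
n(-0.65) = 2.23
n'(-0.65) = 0.13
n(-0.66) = 2.23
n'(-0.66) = 0.11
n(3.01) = 18.38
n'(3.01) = 8.69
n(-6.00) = 35.03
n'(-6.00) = -12.39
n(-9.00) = 82.73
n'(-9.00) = -19.41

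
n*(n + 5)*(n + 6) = n^3 + 11*n^2 + 30*n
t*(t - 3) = t^2 - 3*t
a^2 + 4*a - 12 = (a - 2)*(a + 6)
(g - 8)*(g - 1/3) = g^2 - 25*g/3 + 8/3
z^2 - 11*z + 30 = (z - 6)*(z - 5)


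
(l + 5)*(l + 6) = l^2 + 11*l + 30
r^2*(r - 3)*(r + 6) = r^4 + 3*r^3 - 18*r^2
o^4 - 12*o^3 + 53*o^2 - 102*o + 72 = (o - 4)*(o - 3)^2*(o - 2)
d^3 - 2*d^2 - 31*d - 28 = (d - 7)*(d + 1)*(d + 4)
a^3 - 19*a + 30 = (a - 3)*(a - 2)*(a + 5)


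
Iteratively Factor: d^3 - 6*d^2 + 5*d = (d - 1)*(d^2 - 5*d) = (d - 5)*(d - 1)*(d)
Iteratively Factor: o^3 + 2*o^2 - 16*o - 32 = (o - 4)*(o^2 + 6*o + 8) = (o - 4)*(o + 2)*(o + 4)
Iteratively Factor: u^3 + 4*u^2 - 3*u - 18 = (u + 3)*(u^2 + u - 6) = (u - 2)*(u + 3)*(u + 3)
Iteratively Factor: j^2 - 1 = (j + 1)*(j - 1)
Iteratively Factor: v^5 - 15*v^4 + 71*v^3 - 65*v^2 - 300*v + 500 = (v - 5)*(v^4 - 10*v^3 + 21*v^2 + 40*v - 100) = (v - 5)^2*(v^3 - 5*v^2 - 4*v + 20) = (v - 5)^2*(v + 2)*(v^2 - 7*v + 10) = (v - 5)^2*(v - 2)*(v + 2)*(v - 5)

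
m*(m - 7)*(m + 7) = m^3 - 49*m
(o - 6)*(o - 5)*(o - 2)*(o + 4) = o^4 - 9*o^3 + 148*o - 240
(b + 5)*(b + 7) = b^2 + 12*b + 35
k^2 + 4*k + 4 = (k + 2)^2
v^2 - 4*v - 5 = (v - 5)*(v + 1)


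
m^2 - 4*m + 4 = (m - 2)^2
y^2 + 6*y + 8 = (y + 2)*(y + 4)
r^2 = r^2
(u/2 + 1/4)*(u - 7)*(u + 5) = u^3/2 - 3*u^2/4 - 18*u - 35/4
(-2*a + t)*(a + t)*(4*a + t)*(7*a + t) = -56*a^4 - 50*a^3*t + 15*a^2*t^2 + 10*a*t^3 + t^4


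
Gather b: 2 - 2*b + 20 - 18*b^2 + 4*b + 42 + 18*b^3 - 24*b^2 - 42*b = 18*b^3 - 42*b^2 - 40*b + 64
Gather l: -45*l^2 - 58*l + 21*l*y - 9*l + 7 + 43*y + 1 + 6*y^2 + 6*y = -45*l^2 + l*(21*y - 67) + 6*y^2 + 49*y + 8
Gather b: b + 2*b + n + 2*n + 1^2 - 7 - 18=3*b + 3*n - 24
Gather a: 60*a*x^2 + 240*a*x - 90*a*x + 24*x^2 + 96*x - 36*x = a*(60*x^2 + 150*x) + 24*x^2 + 60*x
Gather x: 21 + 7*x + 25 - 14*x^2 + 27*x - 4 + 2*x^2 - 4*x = -12*x^2 + 30*x + 42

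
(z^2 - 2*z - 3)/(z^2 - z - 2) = (z - 3)/(z - 2)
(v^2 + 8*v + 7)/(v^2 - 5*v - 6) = (v + 7)/(v - 6)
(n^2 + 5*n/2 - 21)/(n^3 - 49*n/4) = 2*(n + 6)/(n*(2*n + 7))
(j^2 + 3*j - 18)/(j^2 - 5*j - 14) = (-j^2 - 3*j + 18)/(-j^2 + 5*j + 14)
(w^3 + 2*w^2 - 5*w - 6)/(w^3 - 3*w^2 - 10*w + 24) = (w + 1)/(w - 4)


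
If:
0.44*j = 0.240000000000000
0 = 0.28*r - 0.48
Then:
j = 0.55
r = 1.71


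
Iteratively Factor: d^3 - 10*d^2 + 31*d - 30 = (d - 3)*(d^2 - 7*d + 10) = (d - 3)*(d - 2)*(d - 5)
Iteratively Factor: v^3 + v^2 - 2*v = (v - 1)*(v^2 + 2*v) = v*(v - 1)*(v + 2)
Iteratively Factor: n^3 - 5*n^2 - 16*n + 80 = (n - 4)*(n^2 - n - 20) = (n - 5)*(n - 4)*(n + 4)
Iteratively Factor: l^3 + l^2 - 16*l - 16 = (l + 1)*(l^2 - 16) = (l + 1)*(l + 4)*(l - 4)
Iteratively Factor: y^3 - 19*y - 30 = (y + 3)*(y^2 - 3*y - 10) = (y - 5)*(y + 3)*(y + 2)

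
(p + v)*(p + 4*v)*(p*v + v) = p^3*v + 5*p^2*v^2 + p^2*v + 4*p*v^3 + 5*p*v^2 + 4*v^3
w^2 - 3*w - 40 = (w - 8)*(w + 5)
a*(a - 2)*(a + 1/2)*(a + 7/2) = a^4 + 2*a^3 - 25*a^2/4 - 7*a/2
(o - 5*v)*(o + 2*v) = o^2 - 3*o*v - 10*v^2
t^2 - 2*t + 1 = (t - 1)^2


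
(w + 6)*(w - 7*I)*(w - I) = w^3 + 6*w^2 - 8*I*w^2 - 7*w - 48*I*w - 42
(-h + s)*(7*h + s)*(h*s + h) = -7*h^3*s - 7*h^3 + 6*h^2*s^2 + 6*h^2*s + h*s^3 + h*s^2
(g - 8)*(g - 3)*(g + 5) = g^3 - 6*g^2 - 31*g + 120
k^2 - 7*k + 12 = (k - 4)*(k - 3)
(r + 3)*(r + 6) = r^2 + 9*r + 18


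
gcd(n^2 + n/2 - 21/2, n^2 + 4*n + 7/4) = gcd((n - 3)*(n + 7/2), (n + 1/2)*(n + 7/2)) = n + 7/2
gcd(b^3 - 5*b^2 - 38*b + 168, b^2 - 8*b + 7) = b - 7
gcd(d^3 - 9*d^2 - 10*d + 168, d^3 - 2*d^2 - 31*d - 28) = d^2 - 3*d - 28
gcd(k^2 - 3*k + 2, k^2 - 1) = k - 1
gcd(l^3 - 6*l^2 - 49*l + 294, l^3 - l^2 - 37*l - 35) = l - 7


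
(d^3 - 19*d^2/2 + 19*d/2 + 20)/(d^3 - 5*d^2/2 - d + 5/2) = (d - 8)/(d - 1)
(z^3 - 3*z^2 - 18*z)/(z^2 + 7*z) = (z^2 - 3*z - 18)/(z + 7)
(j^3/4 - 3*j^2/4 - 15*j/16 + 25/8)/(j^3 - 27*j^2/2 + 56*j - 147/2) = (4*j^3 - 12*j^2 - 15*j + 50)/(8*(2*j^3 - 27*j^2 + 112*j - 147))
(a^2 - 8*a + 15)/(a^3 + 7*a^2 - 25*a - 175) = (a - 3)/(a^2 + 12*a + 35)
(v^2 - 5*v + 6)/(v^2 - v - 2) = (v - 3)/(v + 1)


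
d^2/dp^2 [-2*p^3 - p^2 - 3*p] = -12*p - 2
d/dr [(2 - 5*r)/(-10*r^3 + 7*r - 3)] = (50*r^3 - 35*r - (5*r - 2)*(30*r^2 - 7) + 15)/(10*r^3 - 7*r + 3)^2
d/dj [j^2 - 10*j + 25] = 2*j - 10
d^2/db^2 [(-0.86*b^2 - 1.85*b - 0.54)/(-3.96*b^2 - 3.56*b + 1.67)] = (1.4210854715202e-14*b^4 + 33.774048*b^3 + 84.932496*b^2 + 119.082744*b + 47.623892)/(62.099136*b^6 + 167.479488*b^5 + 71.997552*b^4 - 96.139936*b^3 - 30.362604*b^2 + 29.785452*b - 4.657463)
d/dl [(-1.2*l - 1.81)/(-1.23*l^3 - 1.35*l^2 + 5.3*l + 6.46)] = (-2.952*l^3 - 8.2989*l^2 - 4.887*l + 1.841)/(1.5129*l^6 + 3.321*l^5 - 11.2155*l^4 - 30.2016*l^3 + 10.648*l^2 + 68.476*l + 41.7316)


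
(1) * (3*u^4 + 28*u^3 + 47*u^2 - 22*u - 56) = 3*u^4 + 28*u^3 + 47*u^2 - 22*u - 56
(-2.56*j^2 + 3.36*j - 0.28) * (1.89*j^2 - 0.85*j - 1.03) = -4.8384*j^4 + 8.5264*j^3 - 0.7484*j^2 - 3.2228*j + 0.2884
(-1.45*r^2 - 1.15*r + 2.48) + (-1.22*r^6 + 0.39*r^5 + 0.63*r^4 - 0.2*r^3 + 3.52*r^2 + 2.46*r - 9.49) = -1.22*r^6 + 0.39*r^5 + 0.63*r^4 - 0.2*r^3 + 2.07*r^2 + 1.31*r - 7.01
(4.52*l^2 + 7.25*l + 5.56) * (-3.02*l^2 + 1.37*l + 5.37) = -13.6504*l^4 - 15.7026*l^3 + 17.4137*l^2 + 46.5497*l + 29.8572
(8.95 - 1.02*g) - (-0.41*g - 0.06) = 9.01 - 0.61*g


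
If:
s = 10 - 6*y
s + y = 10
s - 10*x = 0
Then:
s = 10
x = 1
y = 0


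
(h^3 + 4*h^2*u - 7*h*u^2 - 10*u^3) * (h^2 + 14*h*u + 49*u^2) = h^5 + 18*h^4*u + 98*h^3*u^2 + 88*h^2*u^3 - 483*h*u^4 - 490*u^5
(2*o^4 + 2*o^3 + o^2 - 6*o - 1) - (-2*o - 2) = 2*o^4 + 2*o^3 + o^2 - 4*o + 1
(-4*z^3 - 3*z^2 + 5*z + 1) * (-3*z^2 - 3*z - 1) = 12*z^5 + 21*z^4 - 2*z^3 - 15*z^2 - 8*z - 1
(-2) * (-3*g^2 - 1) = 6*g^2 + 2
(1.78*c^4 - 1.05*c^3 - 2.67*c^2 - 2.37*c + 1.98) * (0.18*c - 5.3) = 0.3204*c^5 - 9.623*c^4 + 5.0844*c^3 + 13.7244*c^2 + 12.9174*c - 10.494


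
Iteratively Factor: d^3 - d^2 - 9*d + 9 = (d + 3)*(d^2 - 4*d + 3) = (d - 1)*(d + 3)*(d - 3)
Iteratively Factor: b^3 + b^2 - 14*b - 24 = (b + 2)*(b^2 - b - 12) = (b - 4)*(b + 2)*(b + 3)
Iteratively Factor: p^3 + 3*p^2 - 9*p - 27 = (p + 3)*(p^2 - 9) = (p - 3)*(p + 3)*(p + 3)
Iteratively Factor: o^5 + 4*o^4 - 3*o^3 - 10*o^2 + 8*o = (o - 1)*(o^4 + 5*o^3 + 2*o^2 - 8*o) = (o - 1)*(o + 2)*(o^3 + 3*o^2 - 4*o) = (o - 1)*(o + 2)*(o + 4)*(o^2 - o) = o*(o - 1)*(o + 2)*(o + 4)*(o - 1)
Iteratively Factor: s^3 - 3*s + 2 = (s - 1)*(s^2 + s - 2) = (s - 1)^2*(s + 2)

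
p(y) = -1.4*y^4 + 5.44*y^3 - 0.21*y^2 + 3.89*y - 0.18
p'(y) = -5.6*y^3 + 16.32*y^2 - 0.42*y + 3.89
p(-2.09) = -85.60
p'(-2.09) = 127.18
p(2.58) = 39.85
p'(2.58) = 15.27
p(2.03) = 28.58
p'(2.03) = 23.44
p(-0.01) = -0.22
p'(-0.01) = 3.90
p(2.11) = 30.45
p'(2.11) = 23.06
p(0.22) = 0.72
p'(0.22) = 4.53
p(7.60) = -2265.42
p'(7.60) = -1514.92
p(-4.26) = -902.19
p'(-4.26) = 734.78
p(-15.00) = -89340.78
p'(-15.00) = 22582.19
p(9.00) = -5201.82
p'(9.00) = -2760.37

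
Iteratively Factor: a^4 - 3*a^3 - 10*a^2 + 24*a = (a + 3)*(a^3 - 6*a^2 + 8*a) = a*(a + 3)*(a^2 - 6*a + 8) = a*(a - 4)*(a + 3)*(a - 2)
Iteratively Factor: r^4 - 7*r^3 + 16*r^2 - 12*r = (r - 3)*(r^3 - 4*r^2 + 4*r) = (r - 3)*(r - 2)*(r^2 - 2*r) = r*(r - 3)*(r - 2)*(r - 2)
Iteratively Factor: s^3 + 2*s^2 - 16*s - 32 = (s - 4)*(s^2 + 6*s + 8) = (s - 4)*(s + 4)*(s + 2)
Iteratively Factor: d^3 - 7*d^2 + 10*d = (d - 2)*(d^2 - 5*d) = d*(d - 2)*(d - 5)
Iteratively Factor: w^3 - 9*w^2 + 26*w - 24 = (w - 2)*(w^2 - 7*w + 12) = (w - 4)*(w - 2)*(w - 3)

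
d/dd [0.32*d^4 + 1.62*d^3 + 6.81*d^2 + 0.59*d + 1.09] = 1.28*d^3 + 4.86*d^2 + 13.62*d + 0.59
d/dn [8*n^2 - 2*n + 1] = 16*n - 2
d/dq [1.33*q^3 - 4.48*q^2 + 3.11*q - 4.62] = 3.99*q^2 - 8.96*q + 3.11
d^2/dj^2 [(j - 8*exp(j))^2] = -16*j*exp(j) + 256*exp(2*j) - 32*exp(j) + 2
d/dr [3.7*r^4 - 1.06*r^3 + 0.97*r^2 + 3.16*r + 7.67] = 14.8*r^3 - 3.18*r^2 + 1.94*r + 3.16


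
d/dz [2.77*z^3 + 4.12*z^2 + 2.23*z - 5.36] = 8.31*z^2 + 8.24*z + 2.23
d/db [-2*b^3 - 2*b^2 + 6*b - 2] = -6*b^2 - 4*b + 6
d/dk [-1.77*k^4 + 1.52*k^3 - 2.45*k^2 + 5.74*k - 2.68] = -7.08*k^3 + 4.56*k^2 - 4.9*k + 5.74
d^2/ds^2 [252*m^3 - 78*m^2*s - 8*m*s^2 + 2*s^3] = -16*m + 12*s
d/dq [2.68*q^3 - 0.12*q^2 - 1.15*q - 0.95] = 8.04*q^2 - 0.24*q - 1.15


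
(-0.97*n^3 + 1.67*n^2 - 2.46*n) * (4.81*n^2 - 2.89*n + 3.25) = -4.6657*n^5 + 10.836*n^4 - 19.8114*n^3 + 12.5369*n^2 - 7.995*n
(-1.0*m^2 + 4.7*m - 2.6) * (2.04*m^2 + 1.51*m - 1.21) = -2.04*m^4 + 8.078*m^3 + 3.003*m^2 - 9.613*m + 3.146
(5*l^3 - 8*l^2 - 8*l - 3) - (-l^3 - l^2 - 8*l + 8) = 6*l^3 - 7*l^2 - 11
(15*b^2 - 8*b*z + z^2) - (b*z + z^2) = 15*b^2 - 9*b*z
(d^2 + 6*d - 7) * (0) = 0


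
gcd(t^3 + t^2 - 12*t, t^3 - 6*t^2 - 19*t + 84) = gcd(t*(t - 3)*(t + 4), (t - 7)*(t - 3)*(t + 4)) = t^2 + t - 12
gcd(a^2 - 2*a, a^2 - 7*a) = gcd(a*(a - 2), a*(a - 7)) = a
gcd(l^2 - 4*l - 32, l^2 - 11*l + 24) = l - 8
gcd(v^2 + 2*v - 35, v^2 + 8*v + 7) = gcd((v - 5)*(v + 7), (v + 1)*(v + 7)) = v + 7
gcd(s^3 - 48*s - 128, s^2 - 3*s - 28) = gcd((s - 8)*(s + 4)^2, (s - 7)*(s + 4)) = s + 4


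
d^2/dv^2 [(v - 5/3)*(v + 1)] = 2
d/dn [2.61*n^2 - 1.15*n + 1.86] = 5.22*n - 1.15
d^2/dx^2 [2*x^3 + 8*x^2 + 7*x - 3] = 12*x + 16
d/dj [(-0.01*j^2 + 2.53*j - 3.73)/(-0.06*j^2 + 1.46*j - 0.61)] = (0.1372*j^2 - 0.4354*j + 3.9025)/(0.0036*j^4 - 0.1752*j^3 + 2.2048*j^2 - 1.7812*j + 0.3721)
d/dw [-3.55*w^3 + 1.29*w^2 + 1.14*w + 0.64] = -10.65*w^2 + 2.58*w + 1.14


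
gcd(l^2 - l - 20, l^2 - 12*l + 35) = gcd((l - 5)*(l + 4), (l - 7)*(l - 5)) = l - 5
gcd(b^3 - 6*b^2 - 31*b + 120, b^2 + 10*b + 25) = b + 5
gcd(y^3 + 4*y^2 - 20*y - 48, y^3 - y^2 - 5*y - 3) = 1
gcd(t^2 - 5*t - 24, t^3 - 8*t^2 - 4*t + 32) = t - 8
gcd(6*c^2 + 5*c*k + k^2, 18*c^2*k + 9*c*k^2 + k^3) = 3*c + k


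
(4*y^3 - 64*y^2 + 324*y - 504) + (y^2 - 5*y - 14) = 4*y^3 - 63*y^2 + 319*y - 518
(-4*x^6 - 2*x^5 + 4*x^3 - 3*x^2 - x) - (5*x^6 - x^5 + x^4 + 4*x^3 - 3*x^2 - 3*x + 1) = -9*x^6 - x^5 - x^4 + 2*x - 1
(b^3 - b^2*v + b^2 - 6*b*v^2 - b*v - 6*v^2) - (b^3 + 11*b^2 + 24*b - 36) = -b^2*v - 10*b^2 - 6*b*v^2 - b*v - 24*b - 6*v^2 + 36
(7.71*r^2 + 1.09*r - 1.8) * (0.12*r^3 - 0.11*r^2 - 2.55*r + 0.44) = 0.9252*r^5 - 0.7173*r^4 - 19.9964*r^3 + 0.8109*r^2 + 5.0696*r - 0.792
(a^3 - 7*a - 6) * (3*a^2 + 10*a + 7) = 3*a^5 + 10*a^4 - 14*a^3 - 88*a^2 - 109*a - 42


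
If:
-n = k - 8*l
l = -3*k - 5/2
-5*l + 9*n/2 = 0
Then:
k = -31/39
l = -3/26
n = -5/39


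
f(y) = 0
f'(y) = 0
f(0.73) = 0.00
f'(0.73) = 0.00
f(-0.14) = 0.00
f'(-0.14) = 0.00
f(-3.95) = 0.00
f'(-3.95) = 0.00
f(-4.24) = 0.00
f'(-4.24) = 0.00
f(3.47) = 0.00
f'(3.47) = 0.00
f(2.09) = 0.00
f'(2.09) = 0.00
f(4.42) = 0.00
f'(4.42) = 0.00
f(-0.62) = 0.00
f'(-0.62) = 0.00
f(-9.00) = 0.00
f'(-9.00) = 0.00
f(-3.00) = 0.00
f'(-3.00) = 0.00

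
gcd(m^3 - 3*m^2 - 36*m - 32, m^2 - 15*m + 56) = m - 8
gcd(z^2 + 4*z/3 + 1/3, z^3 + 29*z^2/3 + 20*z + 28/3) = 1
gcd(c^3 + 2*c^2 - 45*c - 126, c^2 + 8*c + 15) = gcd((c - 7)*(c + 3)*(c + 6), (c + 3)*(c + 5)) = c + 3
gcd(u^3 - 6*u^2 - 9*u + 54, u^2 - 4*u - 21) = u + 3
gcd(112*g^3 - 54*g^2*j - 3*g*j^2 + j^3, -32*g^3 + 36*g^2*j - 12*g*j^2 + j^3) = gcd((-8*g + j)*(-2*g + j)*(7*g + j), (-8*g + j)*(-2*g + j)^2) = 16*g^2 - 10*g*j + j^2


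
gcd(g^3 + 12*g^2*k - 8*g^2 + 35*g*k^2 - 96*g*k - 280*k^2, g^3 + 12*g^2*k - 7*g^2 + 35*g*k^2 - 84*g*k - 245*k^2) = g^2 + 12*g*k + 35*k^2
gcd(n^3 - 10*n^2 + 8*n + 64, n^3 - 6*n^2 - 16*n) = n^2 - 6*n - 16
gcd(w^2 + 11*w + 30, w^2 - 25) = w + 5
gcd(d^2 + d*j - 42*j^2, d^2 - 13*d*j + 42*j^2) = d - 6*j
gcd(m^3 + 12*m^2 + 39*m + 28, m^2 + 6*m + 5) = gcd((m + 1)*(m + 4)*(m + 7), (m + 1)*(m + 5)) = m + 1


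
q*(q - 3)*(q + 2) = q^3 - q^2 - 6*q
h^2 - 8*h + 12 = (h - 6)*(h - 2)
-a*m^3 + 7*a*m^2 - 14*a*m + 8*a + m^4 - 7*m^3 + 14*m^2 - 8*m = (-a + m)*(m - 4)*(m - 2)*(m - 1)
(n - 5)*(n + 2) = n^2 - 3*n - 10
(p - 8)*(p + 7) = p^2 - p - 56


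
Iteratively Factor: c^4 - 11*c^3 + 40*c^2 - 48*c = (c - 4)*(c^3 - 7*c^2 + 12*c) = (c - 4)*(c - 3)*(c^2 - 4*c) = (c - 4)^2*(c - 3)*(c)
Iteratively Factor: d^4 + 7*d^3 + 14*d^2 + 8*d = (d + 2)*(d^3 + 5*d^2 + 4*d) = (d + 1)*(d + 2)*(d^2 + 4*d) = (d + 1)*(d + 2)*(d + 4)*(d)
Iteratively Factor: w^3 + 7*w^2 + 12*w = (w + 3)*(w^2 + 4*w) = w*(w + 3)*(w + 4)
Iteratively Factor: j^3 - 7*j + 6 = (j - 2)*(j^2 + 2*j - 3) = (j - 2)*(j - 1)*(j + 3)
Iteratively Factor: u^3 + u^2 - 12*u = (u + 4)*(u^2 - 3*u) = u*(u + 4)*(u - 3)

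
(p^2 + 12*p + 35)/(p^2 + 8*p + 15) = (p + 7)/(p + 3)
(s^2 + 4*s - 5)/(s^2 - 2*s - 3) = (-s^2 - 4*s + 5)/(-s^2 + 2*s + 3)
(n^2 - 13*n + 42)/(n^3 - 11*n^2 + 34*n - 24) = (n - 7)/(n^2 - 5*n + 4)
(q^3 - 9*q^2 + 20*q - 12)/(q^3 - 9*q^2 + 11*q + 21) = (q^3 - 9*q^2 + 20*q - 12)/(q^3 - 9*q^2 + 11*q + 21)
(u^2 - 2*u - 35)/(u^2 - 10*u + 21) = (u + 5)/(u - 3)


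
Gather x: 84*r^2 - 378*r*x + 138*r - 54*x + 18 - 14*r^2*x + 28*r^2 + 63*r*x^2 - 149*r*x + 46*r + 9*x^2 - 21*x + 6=112*r^2 + 184*r + x^2*(63*r + 9) + x*(-14*r^2 - 527*r - 75) + 24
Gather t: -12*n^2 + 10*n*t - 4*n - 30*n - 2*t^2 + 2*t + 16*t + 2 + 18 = -12*n^2 - 34*n - 2*t^2 + t*(10*n + 18) + 20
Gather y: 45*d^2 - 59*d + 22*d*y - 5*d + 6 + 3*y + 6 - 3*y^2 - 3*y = 45*d^2 + 22*d*y - 64*d - 3*y^2 + 12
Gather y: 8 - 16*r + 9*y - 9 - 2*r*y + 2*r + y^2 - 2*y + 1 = -14*r + y^2 + y*(7 - 2*r)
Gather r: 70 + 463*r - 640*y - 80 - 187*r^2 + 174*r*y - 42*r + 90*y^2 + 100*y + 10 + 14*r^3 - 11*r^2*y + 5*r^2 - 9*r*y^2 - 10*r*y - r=14*r^3 + r^2*(-11*y - 182) + r*(-9*y^2 + 164*y + 420) + 90*y^2 - 540*y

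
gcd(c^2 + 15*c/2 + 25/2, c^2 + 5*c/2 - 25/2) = c + 5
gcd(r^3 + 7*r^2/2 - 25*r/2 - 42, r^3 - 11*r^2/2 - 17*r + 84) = r^2 + r/2 - 14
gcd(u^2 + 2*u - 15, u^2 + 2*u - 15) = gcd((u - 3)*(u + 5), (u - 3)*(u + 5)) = u^2 + 2*u - 15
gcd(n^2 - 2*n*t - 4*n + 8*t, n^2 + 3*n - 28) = n - 4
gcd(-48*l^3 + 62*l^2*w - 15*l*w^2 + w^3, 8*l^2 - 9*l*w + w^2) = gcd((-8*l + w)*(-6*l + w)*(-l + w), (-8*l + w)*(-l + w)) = 8*l^2 - 9*l*w + w^2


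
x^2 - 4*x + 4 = (x - 2)^2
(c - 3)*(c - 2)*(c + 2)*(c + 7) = c^4 + 4*c^3 - 25*c^2 - 16*c + 84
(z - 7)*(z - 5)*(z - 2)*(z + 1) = z^4 - 13*z^3 + 45*z^2 - 11*z - 70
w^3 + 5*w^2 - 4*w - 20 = (w - 2)*(w + 2)*(w + 5)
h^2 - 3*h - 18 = (h - 6)*(h + 3)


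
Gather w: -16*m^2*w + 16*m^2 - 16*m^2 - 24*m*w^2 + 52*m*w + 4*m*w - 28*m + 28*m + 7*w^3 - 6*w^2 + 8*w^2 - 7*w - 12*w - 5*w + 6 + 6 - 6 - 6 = 7*w^3 + w^2*(2 - 24*m) + w*(-16*m^2 + 56*m - 24)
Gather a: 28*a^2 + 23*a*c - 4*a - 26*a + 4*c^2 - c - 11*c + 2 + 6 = 28*a^2 + a*(23*c - 30) + 4*c^2 - 12*c + 8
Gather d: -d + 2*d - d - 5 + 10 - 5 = 0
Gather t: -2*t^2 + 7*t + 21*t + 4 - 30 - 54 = -2*t^2 + 28*t - 80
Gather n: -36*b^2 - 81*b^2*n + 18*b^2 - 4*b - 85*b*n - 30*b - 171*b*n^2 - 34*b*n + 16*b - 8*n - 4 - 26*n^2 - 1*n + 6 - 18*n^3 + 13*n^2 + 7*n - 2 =-18*b^2 - 18*b - 18*n^3 + n^2*(-171*b - 13) + n*(-81*b^2 - 119*b - 2)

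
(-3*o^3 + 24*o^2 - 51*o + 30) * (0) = 0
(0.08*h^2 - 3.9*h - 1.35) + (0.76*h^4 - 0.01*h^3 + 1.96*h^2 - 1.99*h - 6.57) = 0.76*h^4 - 0.01*h^3 + 2.04*h^2 - 5.89*h - 7.92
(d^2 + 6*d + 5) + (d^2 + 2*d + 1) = 2*d^2 + 8*d + 6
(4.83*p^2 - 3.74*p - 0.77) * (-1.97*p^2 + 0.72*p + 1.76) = -9.5151*p^4 + 10.8454*p^3 + 7.3249*p^2 - 7.1368*p - 1.3552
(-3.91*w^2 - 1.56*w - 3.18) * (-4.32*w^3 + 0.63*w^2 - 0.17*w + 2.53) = 16.8912*w^5 + 4.2759*w^4 + 13.4195*w^3 - 11.6305*w^2 - 3.4062*w - 8.0454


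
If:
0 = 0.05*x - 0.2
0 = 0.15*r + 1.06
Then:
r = -7.07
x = 4.00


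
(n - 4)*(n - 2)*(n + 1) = n^3 - 5*n^2 + 2*n + 8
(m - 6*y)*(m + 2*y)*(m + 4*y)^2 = m^4 + 4*m^3*y - 28*m^2*y^2 - 160*m*y^3 - 192*y^4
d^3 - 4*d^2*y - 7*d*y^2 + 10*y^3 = (d - 5*y)*(d - y)*(d + 2*y)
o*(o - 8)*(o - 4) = o^3 - 12*o^2 + 32*o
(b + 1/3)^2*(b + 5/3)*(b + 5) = b^4 + 22*b^3/3 + 116*b^2/9 + 170*b/27 + 25/27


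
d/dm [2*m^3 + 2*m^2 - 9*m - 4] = 6*m^2 + 4*m - 9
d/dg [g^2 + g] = 2*g + 1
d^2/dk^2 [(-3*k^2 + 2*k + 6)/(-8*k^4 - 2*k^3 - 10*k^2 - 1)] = 2*(576*k^8 - 624*k^7 - 4324*k^6 - 1944*k^5 - 4872*k^4 - 1042*k^3 - 1578*k^2 + 96*k + 63)/(512*k^12 + 384*k^11 + 2016*k^10 + 968*k^9 + 2712*k^8 + 696*k^7 + 1492*k^6 + 120*k^5 + 324*k^4 + 6*k^3 + 30*k^2 + 1)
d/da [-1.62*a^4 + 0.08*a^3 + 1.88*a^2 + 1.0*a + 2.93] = -6.48*a^3 + 0.24*a^2 + 3.76*a + 1.0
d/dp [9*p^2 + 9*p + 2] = 18*p + 9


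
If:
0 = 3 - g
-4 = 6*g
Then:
No Solution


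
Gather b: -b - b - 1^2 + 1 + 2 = 2 - 2*b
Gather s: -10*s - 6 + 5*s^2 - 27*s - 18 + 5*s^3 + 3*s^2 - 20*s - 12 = 5*s^3 + 8*s^2 - 57*s - 36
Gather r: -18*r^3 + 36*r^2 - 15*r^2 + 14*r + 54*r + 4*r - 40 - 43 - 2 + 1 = -18*r^3 + 21*r^2 + 72*r - 84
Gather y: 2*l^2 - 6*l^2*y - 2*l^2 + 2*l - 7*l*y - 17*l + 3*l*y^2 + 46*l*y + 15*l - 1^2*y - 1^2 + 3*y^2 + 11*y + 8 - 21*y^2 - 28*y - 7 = y^2*(3*l - 18) + y*(-6*l^2 + 39*l - 18)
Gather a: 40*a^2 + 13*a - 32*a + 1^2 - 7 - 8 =40*a^2 - 19*a - 14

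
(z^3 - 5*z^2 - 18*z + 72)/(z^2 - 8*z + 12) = (z^2 + z - 12)/(z - 2)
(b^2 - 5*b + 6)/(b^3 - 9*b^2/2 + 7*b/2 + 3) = 2/(2*b + 1)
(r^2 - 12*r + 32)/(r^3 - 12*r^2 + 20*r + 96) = (r - 4)/(r^2 - 4*r - 12)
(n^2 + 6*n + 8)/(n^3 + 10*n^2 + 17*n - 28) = (n + 2)/(n^2 + 6*n - 7)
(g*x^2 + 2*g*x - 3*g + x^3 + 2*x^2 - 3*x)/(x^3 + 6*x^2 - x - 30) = (g*x - g + x^2 - x)/(x^2 + 3*x - 10)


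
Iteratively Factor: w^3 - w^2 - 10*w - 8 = (w - 4)*(w^2 + 3*w + 2) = (w - 4)*(w + 1)*(w + 2)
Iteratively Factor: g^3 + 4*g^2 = (g + 4)*(g^2) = g*(g + 4)*(g)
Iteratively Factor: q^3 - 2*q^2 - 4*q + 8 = (q - 2)*(q^2 - 4) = (q - 2)^2*(q + 2)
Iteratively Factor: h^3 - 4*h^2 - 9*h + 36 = (h - 3)*(h^2 - h - 12) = (h - 3)*(h + 3)*(h - 4)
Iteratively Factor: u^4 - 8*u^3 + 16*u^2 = (u)*(u^3 - 8*u^2 + 16*u) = u^2*(u^2 - 8*u + 16) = u^2*(u - 4)*(u - 4)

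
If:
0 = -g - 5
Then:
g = -5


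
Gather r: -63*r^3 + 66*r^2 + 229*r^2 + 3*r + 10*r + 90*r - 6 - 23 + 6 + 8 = -63*r^3 + 295*r^2 + 103*r - 15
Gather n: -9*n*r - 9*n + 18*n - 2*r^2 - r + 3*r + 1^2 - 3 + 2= n*(9 - 9*r) - 2*r^2 + 2*r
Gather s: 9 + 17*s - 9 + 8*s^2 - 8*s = 8*s^2 + 9*s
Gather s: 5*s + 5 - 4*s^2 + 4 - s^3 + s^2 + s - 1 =-s^3 - 3*s^2 + 6*s + 8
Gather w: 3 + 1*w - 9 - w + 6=0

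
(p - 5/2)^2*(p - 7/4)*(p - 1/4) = p^4 - 7*p^3 + 267*p^2/16 - 235*p/16 + 175/64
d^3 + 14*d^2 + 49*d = d*(d + 7)^2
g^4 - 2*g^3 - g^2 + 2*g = g*(g - 2)*(g - 1)*(g + 1)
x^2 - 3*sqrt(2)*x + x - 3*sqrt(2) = (x + 1)*(x - 3*sqrt(2))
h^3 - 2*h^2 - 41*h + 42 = (h - 7)*(h - 1)*(h + 6)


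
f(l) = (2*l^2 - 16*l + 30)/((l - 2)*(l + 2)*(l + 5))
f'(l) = (4*l - 16)/((l - 2)*(l + 2)*(l + 5)) - (2*l^2 - 16*l + 30)/((l - 2)*(l + 2)*(l + 5)^2) - (2*l^2 - 16*l + 30)/((l - 2)*(l + 2)^2*(l + 5)) - (2*l^2 - 16*l + 30)/((l - 2)^2*(l + 2)*(l + 5))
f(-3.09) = 9.30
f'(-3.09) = 2.81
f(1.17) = -0.86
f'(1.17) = 0.07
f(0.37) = -1.17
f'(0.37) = 0.69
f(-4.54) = 18.83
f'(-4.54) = -35.11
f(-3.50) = 8.93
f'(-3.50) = -0.80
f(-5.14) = -52.59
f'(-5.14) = -388.14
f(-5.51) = -13.31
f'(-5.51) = -28.82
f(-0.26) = -1.84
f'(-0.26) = 1.55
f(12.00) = 0.05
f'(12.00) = 0.00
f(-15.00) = -0.33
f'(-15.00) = -0.04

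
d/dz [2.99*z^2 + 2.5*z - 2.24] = 5.98*z + 2.5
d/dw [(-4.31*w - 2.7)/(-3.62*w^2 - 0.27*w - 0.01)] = (15.6022*w^2 + 1.1637*w - (4.31*w + 2.7)*(7.24*w + 0.27) + 0.0431)/(3.62*w^2 + 0.27*w + 0.01)^2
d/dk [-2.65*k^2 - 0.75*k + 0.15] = -5.3*k - 0.75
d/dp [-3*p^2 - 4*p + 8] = -6*p - 4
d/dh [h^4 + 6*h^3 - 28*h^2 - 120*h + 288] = 4*h^3 + 18*h^2 - 56*h - 120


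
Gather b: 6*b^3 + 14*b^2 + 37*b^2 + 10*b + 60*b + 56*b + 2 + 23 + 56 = 6*b^3 + 51*b^2 + 126*b + 81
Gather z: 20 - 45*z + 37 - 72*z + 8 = 65 - 117*z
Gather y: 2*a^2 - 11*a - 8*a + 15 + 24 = 2*a^2 - 19*a + 39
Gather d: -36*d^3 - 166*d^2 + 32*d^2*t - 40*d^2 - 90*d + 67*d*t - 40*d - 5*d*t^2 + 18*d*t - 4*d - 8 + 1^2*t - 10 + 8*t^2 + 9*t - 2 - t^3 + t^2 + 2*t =-36*d^3 + d^2*(32*t - 206) + d*(-5*t^2 + 85*t - 134) - t^3 + 9*t^2 + 12*t - 20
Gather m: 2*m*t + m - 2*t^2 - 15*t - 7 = m*(2*t + 1) - 2*t^2 - 15*t - 7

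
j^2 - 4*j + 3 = (j - 3)*(j - 1)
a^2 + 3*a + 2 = (a + 1)*(a + 2)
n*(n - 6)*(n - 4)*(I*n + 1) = I*n^4 + n^3 - 10*I*n^3 - 10*n^2 + 24*I*n^2 + 24*n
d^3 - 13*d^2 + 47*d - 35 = (d - 7)*(d - 5)*(d - 1)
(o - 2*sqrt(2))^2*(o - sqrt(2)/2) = o^3 - 9*sqrt(2)*o^2/2 + 12*o - 4*sqrt(2)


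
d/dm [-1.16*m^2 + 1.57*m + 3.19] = 1.57 - 2.32*m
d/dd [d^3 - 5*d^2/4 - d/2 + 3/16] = 3*d^2 - 5*d/2 - 1/2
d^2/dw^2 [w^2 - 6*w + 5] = 2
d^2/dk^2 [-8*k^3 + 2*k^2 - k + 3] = 4 - 48*k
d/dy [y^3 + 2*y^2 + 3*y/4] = 3*y^2 + 4*y + 3/4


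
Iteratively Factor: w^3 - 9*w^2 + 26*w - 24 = (w - 3)*(w^2 - 6*w + 8) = (w - 4)*(w - 3)*(w - 2)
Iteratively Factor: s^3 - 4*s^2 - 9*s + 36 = (s - 3)*(s^2 - s - 12) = (s - 3)*(s + 3)*(s - 4)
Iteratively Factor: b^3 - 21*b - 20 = (b + 4)*(b^2 - 4*b - 5) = (b + 1)*(b + 4)*(b - 5)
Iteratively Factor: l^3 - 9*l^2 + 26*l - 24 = (l - 4)*(l^2 - 5*l + 6) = (l - 4)*(l - 2)*(l - 3)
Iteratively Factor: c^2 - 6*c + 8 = (c - 4)*(c - 2)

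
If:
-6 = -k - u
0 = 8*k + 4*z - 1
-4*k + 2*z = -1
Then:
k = 3/16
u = 93/16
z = -1/8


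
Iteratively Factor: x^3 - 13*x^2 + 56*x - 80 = (x - 5)*(x^2 - 8*x + 16) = (x - 5)*(x - 4)*(x - 4)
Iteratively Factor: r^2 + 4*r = (r)*(r + 4)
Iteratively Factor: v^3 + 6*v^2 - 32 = (v - 2)*(v^2 + 8*v + 16) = (v - 2)*(v + 4)*(v + 4)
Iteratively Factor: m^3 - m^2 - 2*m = (m - 2)*(m^2 + m) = (m - 2)*(m + 1)*(m)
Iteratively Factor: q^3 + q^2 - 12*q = (q + 4)*(q^2 - 3*q) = q*(q + 4)*(q - 3)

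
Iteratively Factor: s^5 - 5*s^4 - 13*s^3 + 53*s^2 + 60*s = (s)*(s^4 - 5*s^3 - 13*s^2 + 53*s + 60) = s*(s - 4)*(s^3 - s^2 - 17*s - 15) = s*(s - 5)*(s - 4)*(s^2 + 4*s + 3) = s*(s - 5)*(s - 4)*(s + 1)*(s + 3)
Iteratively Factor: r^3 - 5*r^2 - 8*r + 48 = (r + 3)*(r^2 - 8*r + 16) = (r - 4)*(r + 3)*(r - 4)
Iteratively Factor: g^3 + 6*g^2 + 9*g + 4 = (g + 1)*(g^2 + 5*g + 4) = (g + 1)*(g + 4)*(g + 1)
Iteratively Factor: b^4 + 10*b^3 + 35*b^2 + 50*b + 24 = (b + 2)*(b^3 + 8*b^2 + 19*b + 12) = (b + 2)*(b + 3)*(b^2 + 5*b + 4) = (b + 1)*(b + 2)*(b + 3)*(b + 4)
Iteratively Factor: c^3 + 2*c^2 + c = (c + 1)*(c^2 + c) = c*(c + 1)*(c + 1)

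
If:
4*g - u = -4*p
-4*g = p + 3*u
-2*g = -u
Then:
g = 0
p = 0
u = 0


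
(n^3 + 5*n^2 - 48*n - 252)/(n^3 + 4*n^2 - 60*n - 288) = (n - 7)/(n - 8)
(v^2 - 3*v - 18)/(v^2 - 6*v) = (v + 3)/v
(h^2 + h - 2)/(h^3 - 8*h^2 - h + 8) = (h + 2)/(h^2 - 7*h - 8)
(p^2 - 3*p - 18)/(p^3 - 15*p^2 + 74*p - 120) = (p + 3)/(p^2 - 9*p + 20)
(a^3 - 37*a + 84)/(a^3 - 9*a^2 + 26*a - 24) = (a + 7)/(a - 2)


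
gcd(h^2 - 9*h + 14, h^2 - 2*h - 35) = h - 7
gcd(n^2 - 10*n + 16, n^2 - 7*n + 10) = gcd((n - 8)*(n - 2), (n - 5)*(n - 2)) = n - 2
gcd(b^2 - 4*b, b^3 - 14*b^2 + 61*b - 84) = b - 4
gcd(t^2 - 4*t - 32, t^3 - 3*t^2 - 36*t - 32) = t^2 - 4*t - 32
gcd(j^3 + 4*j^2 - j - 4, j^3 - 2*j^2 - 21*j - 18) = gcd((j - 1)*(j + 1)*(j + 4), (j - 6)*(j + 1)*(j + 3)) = j + 1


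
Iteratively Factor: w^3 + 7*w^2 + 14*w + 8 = (w + 2)*(w^2 + 5*w + 4) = (w + 2)*(w + 4)*(w + 1)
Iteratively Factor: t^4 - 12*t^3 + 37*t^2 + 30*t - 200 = (t - 5)*(t^3 - 7*t^2 + 2*t + 40) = (t - 5)*(t - 4)*(t^2 - 3*t - 10) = (t - 5)*(t - 4)*(t + 2)*(t - 5)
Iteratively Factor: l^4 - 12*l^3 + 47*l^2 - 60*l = (l - 5)*(l^3 - 7*l^2 + 12*l) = l*(l - 5)*(l^2 - 7*l + 12) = l*(l - 5)*(l - 3)*(l - 4)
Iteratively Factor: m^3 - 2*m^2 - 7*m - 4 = (m + 1)*(m^2 - 3*m - 4) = (m - 4)*(m + 1)*(m + 1)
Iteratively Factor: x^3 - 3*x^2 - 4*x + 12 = (x - 3)*(x^2 - 4) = (x - 3)*(x + 2)*(x - 2)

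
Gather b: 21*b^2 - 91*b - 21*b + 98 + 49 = 21*b^2 - 112*b + 147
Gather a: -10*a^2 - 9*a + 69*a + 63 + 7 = -10*a^2 + 60*a + 70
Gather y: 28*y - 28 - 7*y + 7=21*y - 21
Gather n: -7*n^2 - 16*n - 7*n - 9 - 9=-7*n^2 - 23*n - 18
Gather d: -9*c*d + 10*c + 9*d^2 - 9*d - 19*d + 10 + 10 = 10*c + 9*d^2 + d*(-9*c - 28) + 20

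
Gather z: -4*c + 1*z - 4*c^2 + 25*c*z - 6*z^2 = -4*c^2 - 4*c - 6*z^2 + z*(25*c + 1)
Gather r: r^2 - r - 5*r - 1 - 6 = r^2 - 6*r - 7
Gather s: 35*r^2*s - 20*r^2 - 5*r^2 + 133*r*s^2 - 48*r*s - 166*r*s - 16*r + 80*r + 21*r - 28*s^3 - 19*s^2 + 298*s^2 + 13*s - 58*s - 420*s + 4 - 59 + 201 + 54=-25*r^2 + 85*r - 28*s^3 + s^2*(133*r + 279) + s*(35*r^2 - 214*r - 465) + 200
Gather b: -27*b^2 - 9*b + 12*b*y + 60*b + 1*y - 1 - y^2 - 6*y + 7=-27*b^2 + b*(12*y + 51) - y^2 - 5*y + 6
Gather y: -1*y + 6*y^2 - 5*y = 6*y^2 - 6*y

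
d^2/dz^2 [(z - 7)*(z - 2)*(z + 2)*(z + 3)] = 12*z^2 - 24*z - 50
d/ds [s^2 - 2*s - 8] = 2*s - 2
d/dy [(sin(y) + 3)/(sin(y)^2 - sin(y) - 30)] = (-6*sin(y) + cos(y)^2 - 28)*cos(y)/(sin(y) + cos(y)^2 + 29)^2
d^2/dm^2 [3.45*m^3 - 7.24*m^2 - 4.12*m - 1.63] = 20.7*m - 14.48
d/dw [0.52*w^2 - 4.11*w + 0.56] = 1.04*w - 4.11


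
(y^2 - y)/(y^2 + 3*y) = (y - 1)/(y + 3)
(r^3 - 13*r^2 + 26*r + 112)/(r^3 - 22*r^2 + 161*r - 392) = (r + 2)/(r - 7)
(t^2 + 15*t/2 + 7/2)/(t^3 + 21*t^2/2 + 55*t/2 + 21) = (2*t + 1)/(2*t^2 + 7*t + 6)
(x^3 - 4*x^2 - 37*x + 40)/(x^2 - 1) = (x^2 - 3*x - 40)/(x + 1)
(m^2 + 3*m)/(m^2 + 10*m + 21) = m/(m + 7)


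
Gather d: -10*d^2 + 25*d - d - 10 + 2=-10*d^2 + 24*d - 8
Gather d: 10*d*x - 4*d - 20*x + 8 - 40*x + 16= d*(10*x - 4) - 60*x + 24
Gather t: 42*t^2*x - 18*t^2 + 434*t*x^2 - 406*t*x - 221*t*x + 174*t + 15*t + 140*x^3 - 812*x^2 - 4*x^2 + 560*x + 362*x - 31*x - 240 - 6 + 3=t^2*(42*x - 18) + t*(434*x^2 - 627*x + 189) + 140*x^3 - 816*x^2 + 891*x - 243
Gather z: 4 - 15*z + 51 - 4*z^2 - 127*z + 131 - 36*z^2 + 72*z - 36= -40*z^2 - 70*z + 150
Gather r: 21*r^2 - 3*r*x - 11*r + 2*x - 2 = 21*r^2 + r*(-3*x - 11) + 2*x - 2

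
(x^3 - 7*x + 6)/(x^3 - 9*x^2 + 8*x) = (x^2 + x - 6)/(x*(x - 8))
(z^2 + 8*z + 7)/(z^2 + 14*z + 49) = (z + 1)/(z + 7)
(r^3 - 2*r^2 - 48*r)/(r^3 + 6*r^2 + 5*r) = (r^2 - 2*r - 48)/(r^2 + 6*r + 5)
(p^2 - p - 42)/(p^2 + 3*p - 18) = (p - 7)/(p - 3)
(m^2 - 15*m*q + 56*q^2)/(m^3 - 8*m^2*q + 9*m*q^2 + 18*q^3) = (m^2 - 15*m*q + 56*q^2)/(m^3 - 8*m^2*q + 9*m*q^2 + 18*q^3)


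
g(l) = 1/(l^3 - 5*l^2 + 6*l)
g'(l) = (-3*l^2 + 10*l - 6)/(l^3 - 5*l^2 + 6*l)^2 = (-3*l^2 + 10*l - 6)/(l^2*(l^2 - 5*l + 6)^2)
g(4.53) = 0.06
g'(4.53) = -0.07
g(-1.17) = -0.06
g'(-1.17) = -0.09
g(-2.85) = -0.01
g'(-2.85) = -0.01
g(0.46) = 0.56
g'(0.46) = -0.63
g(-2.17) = -0.02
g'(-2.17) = -0.02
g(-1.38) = -0.05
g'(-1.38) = -0.06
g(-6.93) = -0.00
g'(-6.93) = -0.00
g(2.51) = -1.59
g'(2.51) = 0.51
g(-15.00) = 0.00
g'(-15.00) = 0.00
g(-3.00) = -0.01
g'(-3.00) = -0.00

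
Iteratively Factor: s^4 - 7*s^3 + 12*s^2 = (s)*(s^3 - 7*s^2 + 12*s) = s*(s - 3)*(s^2 - 4*s) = s^2*(s - 3)*(s - 4)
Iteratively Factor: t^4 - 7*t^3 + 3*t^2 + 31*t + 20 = (t - 5)*(t^3 - 2*t^2 - 7*t - 4) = (t - 5)*(t - 4)*(t^2 + 2*t + 1) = (t - 5)*(t - 4)*(t + 1)*(t + 1)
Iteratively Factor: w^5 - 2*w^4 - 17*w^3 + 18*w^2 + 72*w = (w + 2)*(w^4 - 4*w^3 - 9*w^2 + 36*w) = (w - 3)*(w + 2)*(w^3 - w^2 - 12*w) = (w - 4)*(w - 3)*(w + 2)*(w^2 + 3*w) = w*(w - 4)*(w - 3)*(w + 2)*(w + 3)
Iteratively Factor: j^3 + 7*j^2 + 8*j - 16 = (j + 4)*(j^2 + 3*j - 4) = (j + 4)^2*(j - 1)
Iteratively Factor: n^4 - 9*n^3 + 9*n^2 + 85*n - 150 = (n - 5)*(n^3 - 4*n^2 - 11*n + 30) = (n - 5)^2*(n^2 + n - 6) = (n - 5)^2*(n + 3)*(n - 2)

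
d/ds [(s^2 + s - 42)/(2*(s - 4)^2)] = (80 - 9*s)/(2*(s^3 - 12*s^2 + 48*s - 64))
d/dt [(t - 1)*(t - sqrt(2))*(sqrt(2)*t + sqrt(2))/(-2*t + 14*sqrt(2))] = (-sqrt(2)*t^3 + 22*t^2 - 14*sqrt(2)*t - 6)/(t^2 - 14*sqrt(2)*t + 98)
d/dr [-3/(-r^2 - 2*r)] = 6*(-r - 1)/(r^2*(r + 2)^2)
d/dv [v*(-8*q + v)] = -8*q + 2*v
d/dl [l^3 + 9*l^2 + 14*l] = 3*l^2 + 18*l + 14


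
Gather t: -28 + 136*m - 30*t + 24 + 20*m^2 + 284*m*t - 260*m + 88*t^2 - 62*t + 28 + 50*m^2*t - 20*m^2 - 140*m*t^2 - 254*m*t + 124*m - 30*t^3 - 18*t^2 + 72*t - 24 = -30*t^3 + t^2*(70 - 140*m) + t*(50*m^2 + 30*m - 20)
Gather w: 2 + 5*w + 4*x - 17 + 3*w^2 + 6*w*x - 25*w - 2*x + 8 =3*w^2 + w*(6*x - 20) + 2*x - 7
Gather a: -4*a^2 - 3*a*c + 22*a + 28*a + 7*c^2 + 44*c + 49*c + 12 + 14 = -4*a^2 + a*(50 - 3*c) + 7*c^2 + 93*c + 26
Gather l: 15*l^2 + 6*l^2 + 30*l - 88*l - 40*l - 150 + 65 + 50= 21*l^2 - 98*l - 35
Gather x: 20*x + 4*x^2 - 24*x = 4*x^2 - 4*x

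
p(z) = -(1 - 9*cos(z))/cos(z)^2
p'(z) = -2*(1 - 9*cos(z))*sin(z)/cos(z)^3 - 9*sin(z)/cos(z)^2 = (9*cos(z) - 2)*sin(z)/cos(z)^3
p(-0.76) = 10.51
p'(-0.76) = -8.18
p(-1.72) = -105.80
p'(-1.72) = -1004.88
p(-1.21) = 17.47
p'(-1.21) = -25.03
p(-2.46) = -13.25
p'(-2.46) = -12.09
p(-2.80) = -10.68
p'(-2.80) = -4.20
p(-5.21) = 14.47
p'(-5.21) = 18.55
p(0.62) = 9.55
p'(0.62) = 5.74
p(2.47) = -13.13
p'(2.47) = 11.73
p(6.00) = 8.29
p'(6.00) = -2.10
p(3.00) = -10.11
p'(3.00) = 1.59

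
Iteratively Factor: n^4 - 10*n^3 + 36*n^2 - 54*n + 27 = (n - 1)*(n^3 - 9*n^2 + 27*n - 27) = (n - 3)*(n - 1)*(n^2 - 6*n + 9) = (n - 3)^2*(n - 1)*(n - 3)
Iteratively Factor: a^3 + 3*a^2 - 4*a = (a - 1)*(a^2 + 4*a) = (a - 1)*(a + 4)*(a)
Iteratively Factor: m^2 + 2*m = (m + 2)*(m)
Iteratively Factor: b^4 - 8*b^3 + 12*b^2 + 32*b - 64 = (b + 2)*(b^3 - 10*b^2 + 32*b - 32) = (b - 2)*(b + 2)*(b^2 - 8*b + 16) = (b - 4)*(b - 2)*(b + 2)*(b - 4)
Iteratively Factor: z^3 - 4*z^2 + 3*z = (z - 3)*(z^2 - z) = z*(z - 3)*(z - 1)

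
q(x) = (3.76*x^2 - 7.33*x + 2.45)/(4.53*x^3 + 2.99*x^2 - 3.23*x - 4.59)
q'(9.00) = -0.01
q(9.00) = 0.07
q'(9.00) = -0.01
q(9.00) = 0.07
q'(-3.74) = -0.20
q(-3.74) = -0.44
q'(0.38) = 0.86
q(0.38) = -0.04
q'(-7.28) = -0.03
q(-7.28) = -0.16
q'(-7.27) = -0.03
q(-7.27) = -0.16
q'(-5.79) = -0.06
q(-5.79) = -0.22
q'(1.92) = 0.09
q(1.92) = 0.07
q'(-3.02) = -0.38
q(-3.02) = -0.64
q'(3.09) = 0.00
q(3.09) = 0.11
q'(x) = (7.52*x - 7.33)/(4.53*x^3 + 2.99*x^2 - 3.23*x - 4.59) + (-13.59*x^2 - 5.98*x + 3.23)*(3.76*x^2 - 7.33*x + 2.45)/(4.53*x^3 + 2.99*x^2 - 3.23*x - 4.59)^2 = (-17.0328*x^4 + 66.4098*x^3 - 23.5236*x^2 - 49.1678*x + 41.5582)/(20.5209*x^6 + 27.0894*x^5 - 20.3237*x^4 - 60.9008*x^3 - 17.0153*x^2 + 29.6514*x + 21.0681)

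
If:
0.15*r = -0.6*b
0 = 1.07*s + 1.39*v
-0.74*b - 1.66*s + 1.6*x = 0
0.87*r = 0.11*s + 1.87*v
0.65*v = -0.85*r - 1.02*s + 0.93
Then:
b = -0.46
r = 1.82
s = -1.19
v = 0.92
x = -1.45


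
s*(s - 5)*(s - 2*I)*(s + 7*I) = s^4 - 5*s^3 + 5*I*s^3 + 14*s^2 - 25*I*s^2 - 70*s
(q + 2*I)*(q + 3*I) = q^2 + 5*I*q - 6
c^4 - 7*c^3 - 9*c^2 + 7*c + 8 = (c - 8)*(c - 1)*(c + 1)^2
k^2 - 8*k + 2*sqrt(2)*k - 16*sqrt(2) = (k - 8)*(k + 2*sqrt(2))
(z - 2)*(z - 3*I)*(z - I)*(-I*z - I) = -I*z^4 - 4*z^3 + I*z^3 + 4*z^2 + 5*I*z^2 + 8*z - 3*I*z - 6*I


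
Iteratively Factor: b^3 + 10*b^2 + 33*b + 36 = (b + 3)*(b^2 + 7*b + 12) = (b + 3)*(b + 4)*(b + 3)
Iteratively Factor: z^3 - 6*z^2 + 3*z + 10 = (z - 5)*(z^2 - z - 2) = (z - 5)*(z - 2)*(z + 1)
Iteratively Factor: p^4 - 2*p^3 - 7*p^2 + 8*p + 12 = (p - 3)*(p^3 + p^2 - 4*p - 4) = (p - 3)*(p + 1)*(p^2 - 4) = (p - 3)*(p + 1)*(p + 2)*(p - 2)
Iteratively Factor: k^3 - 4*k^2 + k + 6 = (k + 1)*(k^2 - 5*k + 6) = (k - 3)*(k + 1)*(k - 2)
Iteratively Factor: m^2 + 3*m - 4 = (m - 1)*(m + 4)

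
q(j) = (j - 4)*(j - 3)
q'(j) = 2*j - 7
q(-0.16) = 13.15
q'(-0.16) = -7.32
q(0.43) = 9.17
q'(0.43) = -6.14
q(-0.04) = 12.28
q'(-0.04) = -7.08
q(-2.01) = 30.11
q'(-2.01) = -11.02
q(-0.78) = 18.07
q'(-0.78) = -8.56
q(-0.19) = 13.37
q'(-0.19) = -7.38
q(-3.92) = 54.81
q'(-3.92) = -14.84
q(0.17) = 10.84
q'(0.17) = -6.66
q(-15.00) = 342.00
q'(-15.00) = -37.00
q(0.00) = 12.00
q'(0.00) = -7.00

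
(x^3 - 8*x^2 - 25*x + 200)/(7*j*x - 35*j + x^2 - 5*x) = (x^2 - 3*x - 40)/(7*j + x)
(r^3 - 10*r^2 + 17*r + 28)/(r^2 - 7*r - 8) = (r^2 - 11*r + 28)/(r - 8)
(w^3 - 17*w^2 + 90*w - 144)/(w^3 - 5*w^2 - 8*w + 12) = (w^2 - 11*w + 24)/(w^2 + w - 2)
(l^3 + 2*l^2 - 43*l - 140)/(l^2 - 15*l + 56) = (l^2 + 9*l + 20)/(l - 8)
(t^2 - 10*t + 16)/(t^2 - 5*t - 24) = (t - 2)/(t + 3)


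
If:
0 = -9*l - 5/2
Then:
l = -5/18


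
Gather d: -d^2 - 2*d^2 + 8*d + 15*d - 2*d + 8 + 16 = -3*d^2 + 21*d + 24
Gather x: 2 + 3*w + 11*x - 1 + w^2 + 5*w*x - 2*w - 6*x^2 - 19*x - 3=w^2 + w - 6*x^2 + x*(5*w - 8) - 2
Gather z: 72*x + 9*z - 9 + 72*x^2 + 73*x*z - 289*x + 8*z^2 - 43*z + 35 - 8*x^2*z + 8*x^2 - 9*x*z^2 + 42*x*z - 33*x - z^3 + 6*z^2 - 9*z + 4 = 80*x^2 - 250*x - z^3 + z^2*(14 - 9*x) + z*(-8*x^2 + 115*x - 43) + 30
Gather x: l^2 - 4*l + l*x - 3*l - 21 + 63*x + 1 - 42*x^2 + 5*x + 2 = l^2 - 7*l - 42*x^2 + x*(l + 68) - 18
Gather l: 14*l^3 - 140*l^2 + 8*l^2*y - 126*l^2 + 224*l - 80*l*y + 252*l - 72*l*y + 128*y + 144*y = 14*l^3 + l^2*(8*y - 266) + l*(476 - 152*y) + 272*y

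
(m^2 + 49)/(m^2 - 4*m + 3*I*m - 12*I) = (m^2 + 49)/(m^2 + m*(-4 + 3*I) - 12*I)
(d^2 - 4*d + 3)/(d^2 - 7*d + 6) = (d - 3)/(d - 6)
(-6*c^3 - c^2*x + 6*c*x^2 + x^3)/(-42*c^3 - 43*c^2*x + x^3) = (-c + x)/(-7*c + x)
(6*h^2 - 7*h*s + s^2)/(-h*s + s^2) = (-6*h + s)/s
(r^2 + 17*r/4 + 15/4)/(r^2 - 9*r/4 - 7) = (4*r^2 + 17*r + 15)/(4*r^2 - 9*r - 28)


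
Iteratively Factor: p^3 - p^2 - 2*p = (p + 1)*(p^2 - 2*p) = p*(p + 1)*(p - 2)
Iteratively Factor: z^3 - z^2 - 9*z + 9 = (z - 3)*(z^2 + 2*z - 3) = (z - 3)*(z + 3)*(z - 1)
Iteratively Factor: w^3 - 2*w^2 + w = (w - 1)*(w^2 - w) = w*(w - 1)*(w - 1)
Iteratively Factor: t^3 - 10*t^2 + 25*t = (t - 5)*(t^2 - 5*t) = t*(t - 5)*(t - 5)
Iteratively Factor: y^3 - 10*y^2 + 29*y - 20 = (y - 5)*(y^2 - 5*y + 4) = (y - 5)*(y - 1)*(y - 4)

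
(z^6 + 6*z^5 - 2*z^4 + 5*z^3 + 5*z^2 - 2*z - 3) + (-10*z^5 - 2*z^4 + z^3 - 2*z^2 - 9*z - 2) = z^6 - 4*z^5 - 4*z^4 + 6*z^3 + 3*z^2 - 11*z - 5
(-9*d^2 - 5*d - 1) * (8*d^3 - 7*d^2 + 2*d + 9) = -72*d^5 + 23*d^4 + 9*d^3 - 84*d^2 - 47*d - 9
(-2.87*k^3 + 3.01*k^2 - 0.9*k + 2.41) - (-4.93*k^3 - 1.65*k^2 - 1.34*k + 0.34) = 2.06*k^3 + 4.66*k^2 + 0.44*k + 2.07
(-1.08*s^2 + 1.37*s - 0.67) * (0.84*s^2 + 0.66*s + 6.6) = -0.9072*s^4 + 0.438*s^3 - 6.7866*s^2 + 8.5998*s - 4.422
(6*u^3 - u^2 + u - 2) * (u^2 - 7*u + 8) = 6*u^5 - 43*u^4 + 56*u^3 - 17*u^2 + 22*u - 16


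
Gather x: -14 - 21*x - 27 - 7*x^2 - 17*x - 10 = -7*x^2 - 38*x - 51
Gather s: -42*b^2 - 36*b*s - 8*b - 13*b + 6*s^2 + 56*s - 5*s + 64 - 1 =-42*b^2 - 21*b + 6*s^2 + s*(51 - 36*b) + 63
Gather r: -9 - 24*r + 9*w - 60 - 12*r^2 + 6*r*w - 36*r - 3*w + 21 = -12*r^2 + r*(6*w - 60) + 6*w - 48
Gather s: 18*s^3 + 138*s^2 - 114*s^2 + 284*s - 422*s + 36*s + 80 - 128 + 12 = 18*s^3 + 24*s^2 - 102*s - 36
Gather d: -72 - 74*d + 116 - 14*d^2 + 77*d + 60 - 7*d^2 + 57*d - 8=-21*d^2 + 60*d + 96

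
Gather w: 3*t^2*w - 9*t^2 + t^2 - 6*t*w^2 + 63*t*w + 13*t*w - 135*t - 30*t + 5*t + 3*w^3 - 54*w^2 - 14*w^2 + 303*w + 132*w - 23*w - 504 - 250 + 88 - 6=-8*t^2 - 160*t + 3*w^3 + w^2*(-6*t - 68) + w*(3*t^2 + 76*t + 412) - 672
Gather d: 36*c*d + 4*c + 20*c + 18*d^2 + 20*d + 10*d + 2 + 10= 24*c + 18*d^2 + d*(36*c + 30) + 12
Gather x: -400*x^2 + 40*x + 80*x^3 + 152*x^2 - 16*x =80*x^3 - 248*x^2 + 24*x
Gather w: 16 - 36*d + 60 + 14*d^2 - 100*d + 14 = 14*d^2 - 136*d + 90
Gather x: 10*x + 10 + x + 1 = 11*x + 11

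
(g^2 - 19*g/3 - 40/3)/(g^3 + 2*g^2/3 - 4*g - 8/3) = (3*g^2 - 19*g - 40)/(3*g^3 + 2*g^2 - 12*g - 8)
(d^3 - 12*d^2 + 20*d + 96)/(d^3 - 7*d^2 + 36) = (d - 8)/(d - 3)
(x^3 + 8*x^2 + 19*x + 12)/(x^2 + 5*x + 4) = x + 3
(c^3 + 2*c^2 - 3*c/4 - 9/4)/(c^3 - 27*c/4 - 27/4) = (c - 1)/(c - 3)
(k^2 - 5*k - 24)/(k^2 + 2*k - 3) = (k - 8)/(k - 1)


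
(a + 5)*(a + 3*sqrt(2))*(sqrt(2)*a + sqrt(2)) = sqrt(2)*a^3 + 6*a^2 + 6*sqrt(2)*a^2 + 5*sqrt(2)*a + 36*a + 30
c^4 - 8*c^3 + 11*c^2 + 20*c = c*(c - 5)*(c - 4)*(c + 1)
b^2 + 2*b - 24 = (b - 4)*(b + 6)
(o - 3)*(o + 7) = o^2 + 4*o - 21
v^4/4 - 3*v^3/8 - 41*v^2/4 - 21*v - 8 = (v/4 + 1)*(v - 8)*(v + 1/2)*(v + 2)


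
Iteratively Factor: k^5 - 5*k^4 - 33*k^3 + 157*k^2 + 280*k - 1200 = (k - 5)*(k^4 - 33*k^2 - 8*k + 240) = (k - 5)*(k + 4)*(k^3 - 4*k^2 - 17*k + 60) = (k - 5)^2*(k + 4)*(k^2 + k - 12) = (k - 5)^2*(k - 3)*(k + 4)*(k + 4)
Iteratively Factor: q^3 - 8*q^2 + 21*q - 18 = (q - 3)*(q^2 - 5*q + 6) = (q - 3)*(q - 2)*(q - 3)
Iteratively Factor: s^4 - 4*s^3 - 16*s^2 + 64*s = (s - 4)*(s^3 - 16*s) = s*(s - 4)*(s^2 - 16) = s*(s - 4)*(s + 4)*(s - 4)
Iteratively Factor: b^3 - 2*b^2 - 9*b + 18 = (b + 3)*(b^2 - 5*b + 6) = (b - 2)*(b + 3)*(b - 3)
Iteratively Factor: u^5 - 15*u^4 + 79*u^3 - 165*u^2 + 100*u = (u - 5)*(u^4 - 10*u^3 + 29*u^2 - 20*u) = (u - 5)^2*(u^3 - 5*u^2 + 4*u) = (u - 5)^2*(u - 1)*(u^2 - 4*u) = u*(u - 5)^2*(u - 1)*(u - 4)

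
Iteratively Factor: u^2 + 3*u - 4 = (u - 1)*(u + 4)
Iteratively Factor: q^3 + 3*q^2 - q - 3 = (q + 1)*(q^2 + 2*q - 3) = (q - 1)*(q + 1)*(q + 3)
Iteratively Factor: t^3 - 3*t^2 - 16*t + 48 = (t + 4)*(t^2 - 7*t + 12) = (t - 3)*(t + 4)*(t - 4)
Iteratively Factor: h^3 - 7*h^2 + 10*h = (h)*(h^2 - 7*h + 10) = h*(h - 2)*(h - 5)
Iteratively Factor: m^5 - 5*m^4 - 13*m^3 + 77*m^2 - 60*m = (m - 1)*(m^4 - 4*m^3 - 17*m^2 + 60*m) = m*(m - 1)*(m^3 - 4*m^2 - 17*m + 60) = m*(m - 3)*(m - 1)*(m^2 - m - 20) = m*(m - 5)*(m - 3)*(m - 1)*(m + 4)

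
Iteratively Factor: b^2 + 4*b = (b)*(b + 4)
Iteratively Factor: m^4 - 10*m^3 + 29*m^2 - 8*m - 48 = (m - 3)*(m^3 - 7*m^2 + 8*m + 16) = (m - 3)*(m + 1)*(m^2 - 8*m + 16) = (m - 4)*(m - 3)*(m + 1)*(m - 4)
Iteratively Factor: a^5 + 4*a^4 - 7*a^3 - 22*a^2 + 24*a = (a - 2)*(a^4 + 6*a^3 + 5*a^2 - 12*a) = (a - 2)*(a + 4)*(a^3 + 2*a^2 - 3*a) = (a - 2)*(a + 3)*(a + 4)*(a^2 - a) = a*(a - 2)*(a + 3)*(a + 4)*(a - 1)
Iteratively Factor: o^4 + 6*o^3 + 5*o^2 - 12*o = (o)*(o^3 + 6*o^2 + 5*o - 12) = o*(o - 1)*(o^2 + 7*o + 12) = o*(o - 1)*(o + 4)*(o + 3)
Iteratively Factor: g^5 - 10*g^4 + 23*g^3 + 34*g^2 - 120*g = (g - 4)*(g^4 - 6*g^3 - g^2 + 30*g) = g*(g - 4)*(g^3 - 6*g^2 - g + 30) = g*(g - 4)*(g - 3)*(g^2 - 3*g - 10) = g*(g - 5)*(g - 4)*(g - 3)*(g + 2)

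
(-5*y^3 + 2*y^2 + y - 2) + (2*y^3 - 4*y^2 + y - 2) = -3*y^3 - 2*y^2 + 2*y - 4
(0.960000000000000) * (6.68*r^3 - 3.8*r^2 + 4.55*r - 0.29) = 6.4128*r^3 - 3.648*r^2 + 4.368*r - 0.2784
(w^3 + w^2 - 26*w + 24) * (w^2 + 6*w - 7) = w^5 + 7*w^4 - 27*w^3 - 139*w^2 + 326*w - 168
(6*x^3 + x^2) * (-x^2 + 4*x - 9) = -6*x^5 + 23*x^4 - 50*x^3 - 9*x^2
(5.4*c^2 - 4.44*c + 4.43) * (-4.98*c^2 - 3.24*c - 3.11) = -26.892*c^4 + 4.6152*c^3 - 24.4698*c^2 - 0.544799999999999*c - 13.7773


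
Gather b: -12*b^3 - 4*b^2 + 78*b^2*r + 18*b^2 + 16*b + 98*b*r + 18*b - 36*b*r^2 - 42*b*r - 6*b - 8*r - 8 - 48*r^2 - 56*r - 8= -12*b^3 + b^2*(78*r + 14) + b*(-36*r^2 + 56*r + 28) - 48*r^2 - 64*r - 16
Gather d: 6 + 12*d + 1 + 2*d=14*d + 7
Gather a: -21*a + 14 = 14 - 21*a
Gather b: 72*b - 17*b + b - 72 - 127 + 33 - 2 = 56*b - 168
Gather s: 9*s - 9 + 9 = 9*s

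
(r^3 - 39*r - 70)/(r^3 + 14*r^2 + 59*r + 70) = (r - 7)/(r + 7)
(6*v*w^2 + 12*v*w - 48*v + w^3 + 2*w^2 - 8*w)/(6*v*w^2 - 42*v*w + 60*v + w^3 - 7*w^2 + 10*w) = (w + 4)/(w - 5)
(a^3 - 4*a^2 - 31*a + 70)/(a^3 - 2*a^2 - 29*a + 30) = (a^2 - 9*a + 14)/(a^2 - 7*a + 6)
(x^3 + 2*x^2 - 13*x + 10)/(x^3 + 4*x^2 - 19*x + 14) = (x + 5)/(x + 7)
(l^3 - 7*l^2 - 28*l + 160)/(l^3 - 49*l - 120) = (l - 4)/(l + 3)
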